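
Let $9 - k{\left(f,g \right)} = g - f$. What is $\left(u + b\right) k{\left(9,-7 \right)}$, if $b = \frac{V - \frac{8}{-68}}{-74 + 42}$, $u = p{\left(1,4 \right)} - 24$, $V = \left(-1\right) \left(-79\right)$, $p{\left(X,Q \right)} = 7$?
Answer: $- \frac{264825}{544} \approx -486.81$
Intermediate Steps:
$k{\left(f,g \right)} = 9 + f - g$ ($k{\left(f,g \right)} = 9 - \left(g - f\right) = 9 + \left(f - g\right) = 9 + f - g$)
$V = 79$
$u = -17$ ($u = 7 - 24 = -17$)
$b = - \frac{1345}{544}$ ($b = \frac{79 - \frac{8}{-68}}{-74 + 42} = \frac{79 - - \frac{2}{17}}{-32} = \left(79 + \frac{2}{17}\right) \left(- \frac{1}{32}\right) = \frac{1345}{17} \left(- \frac{1}{32}\right) = - \frac{1345}{544} \approx -2.4724$)
$\left(u + b\right) k{\left(9,-7 \right)} = \left(-17 - \frac{1345}{544}\right) \left(9 + 9 - -7\right) = - \frac{10593 \left(9 + 9 + 7\right)}{544} = \left(- \frac{10593}{544}\right) 25 = - \frac{264825}{544}$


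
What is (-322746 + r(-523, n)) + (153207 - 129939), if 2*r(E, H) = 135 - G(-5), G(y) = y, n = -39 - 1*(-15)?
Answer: -299408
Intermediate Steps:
n = -24 (n = -39 + 15 = -24)
r(E, H) = 70 (r(E, H) = (135 - 1*(-5))/2 = (135 + 5)/2 = (½)*140 = 70)
(-322746 + r(-523, n)) + (153207 - 129939) = (-322746 + 70) + (153207 - 129939) = -322676 + 23268 = -299408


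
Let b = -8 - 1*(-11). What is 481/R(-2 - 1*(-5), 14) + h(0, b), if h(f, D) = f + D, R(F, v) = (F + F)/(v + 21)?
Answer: 16853/6 ≈ 2808.8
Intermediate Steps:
R(F, v) = 2*F/(21 + v) (R(F, v) = (2*F)/(21 + v) = 2*F/(21 + v))
b = 3 (b = -8 + 11 = 3)
h(f, D) = D + f
481/R(-2 - 1*(-5), 14) + h(0, b) = 481/((2*(-2 - 1*(-5))/(21 + 14))) + (3 + 0) = 481/((2*(-2 + 5)/35)) + 3 = 481/((2*3*(1/35))) + 3 = 481/(6/35) + 3 = 481*(35/6) + 3 = 16835/6 + 3 = 16853/6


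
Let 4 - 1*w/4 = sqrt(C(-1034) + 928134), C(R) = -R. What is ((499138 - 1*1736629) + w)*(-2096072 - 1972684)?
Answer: 5034983831100 + 65100096*sqrt(58073) ≈ 5.0507e+12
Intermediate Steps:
w = 16 - 16*sqrt(58073) (w = 16 - 4*sqrt(-1*(-1034) + 928134) = 16 - 4*sqrt(1034 + 928134) = 16 - 16*sqrt(58073) ≈ -3839.7)
((499138 - 1*1736629) + w)*(-2096072 - 1972684) = ((499138 - 1*1736629) + (16 - 16*sqrt(58073)))*(-2096072 - 1972684) = ((499138 - 1736629) + (16 - 16*sqrt(58073)))*(-4068756) = (-1237491 + (16 - 16*sqrt(58073)))*(-4068756) = (-1237475 - 16*sqrt(58073))*(-4068756) = 5034983831100 + 65100096*sqrt(58073)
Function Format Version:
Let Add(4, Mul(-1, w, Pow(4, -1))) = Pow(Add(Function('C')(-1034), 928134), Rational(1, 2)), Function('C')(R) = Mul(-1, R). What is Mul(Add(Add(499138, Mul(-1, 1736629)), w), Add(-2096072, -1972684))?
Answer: Add(5034983831100, Mul(65100096, Pow(58073, Rational(1, 2)))) ≈ 5.0507e+12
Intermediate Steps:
w = Add(16, Mul(-16, Pow(58073, Rational(1, 2)))) (w = Add(16, Mul(-4, Pow(Add(Mul(-1, -1034), 928134), Rational(1, 2)))) = Add(16, Mul(-4, Pow(Add(1034, 928134), Rational(1, 2)))) = Add(16, Mul(-4, Pow(929168, Rational(1, 2)))) = Add(16, Mul(-4, Mul(4, Pow(58073, Rational(1, 2))))) = Add(16, Mul(-16, Pow(58073, Rational(1, 2)))) ≈ -3839.7)
Mul(Add(Add(499138, Mul(-1, 1736629)), w), Add(-2096072, -1972684)) = Mul(Add(Add(499138, Mul(-1, 1736629)), Add(16, Mul(-16, Pow(58073, Rational(1, 2))))), Add(-2096072, -1972684)) = Mul(Add(Add(499138, -1736629), Add(16, Mul(-16, Pow(58073, Rational(1, 2))))), -4068756) = Mul(Add(-1237491, Add(16, Mul(-16, Pow(58073, Rational(1, 2))))), -4068756) = Mul(Add(-1237475, Mul(-16, Pow(58073, Rational(1, 2)))), -4068756) = Add(5034983831100, Mul(65100096, Pow(58073, Rational(1, 2))))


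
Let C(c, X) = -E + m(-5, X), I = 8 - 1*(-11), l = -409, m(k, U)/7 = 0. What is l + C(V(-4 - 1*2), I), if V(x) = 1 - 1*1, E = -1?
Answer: -408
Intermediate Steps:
V(x) = 0 (V(x) = 1 - 1 = 0)
m(k, U) = 0 (m(k, U) = 7*0 = 0)
I = 19 (I = 8 + 11 = 19)
C(c, X) = 1 (C(c, X) = -1*(-1) + 0 = 1 + 0 = 1)
l + C(V(-4 - 1*2), I) = -409 + 1 = -408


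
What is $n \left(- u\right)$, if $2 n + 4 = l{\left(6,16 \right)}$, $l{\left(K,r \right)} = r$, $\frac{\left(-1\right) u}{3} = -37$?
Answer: $-666$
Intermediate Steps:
$u = 111$ ($u = \left(-3\right) \left(-37\right) = 111$)
$n = 6$ ($n = -2 + \frac{1}{2} \cdot 16 = -2 + 8 = 6$)
$n \left(- u\right) = 6 \left(\left(-1\right) 111\right) = 6 \left(-111\right) = -666$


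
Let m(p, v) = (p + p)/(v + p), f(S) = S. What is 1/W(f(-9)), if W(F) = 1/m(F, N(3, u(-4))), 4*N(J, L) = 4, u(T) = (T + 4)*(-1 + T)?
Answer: 9/4 ≈ 2.2500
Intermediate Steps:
u(T) = (-1 + T)*(4 + T) (u(T) = (4 + T)*(-1 + T) = (-1 + T)*(4 + T))
N(J, L) = 1 (N(J, L) = (1/4)*4 = 1)
m(p, v) = 2*p/(p + v) (m(p, v) = (2*p)/(p + v) = 2*p/(p + v))
W(F) = (1 + F)/(2*F) (W(F) = 1/(2*F/(F + 1)) = 1/(2*F/(1 + F)) = (1 + F)/(2*F))
1/W(f(-9)) = 1/((1/2)*(1 - 9)/(-9)) = 1/((1/2)*(-1/9)*(-8)) = 1/(4/9) = 9/4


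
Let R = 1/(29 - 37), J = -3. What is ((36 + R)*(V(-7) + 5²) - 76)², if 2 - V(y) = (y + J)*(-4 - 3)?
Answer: 167676601/64 ≈ 2.6199e+6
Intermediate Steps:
R = -⅛ (R = 1/(-8) = -⅛ ≈ -0.12500)
V(y) = -19 + 7*y (V(y) = 2 - (y - 3)*(-4 - 3) = 2 - (-3 + y)*(-7) = 2 - (21 - 7*y) = 2 + (-21 + 7*y) = -19 + 7*y)
((36 + R)*(V(-7) + 5²) - 76)² = ((36 - ⅛)*((-19 + 7*(-7)) + 5²) - 76)² = (287*((-19 - 49) + 25)/8 - 76)² = (287*(-68 + 25)/8 - 76)² = ((287/8)*(-43) - 76)² = (-12341/8 - 76)² = (-12949/8)² = 167676601/64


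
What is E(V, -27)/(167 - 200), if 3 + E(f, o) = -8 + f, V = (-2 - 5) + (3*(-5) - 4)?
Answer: 37/33 ≈ 1.1212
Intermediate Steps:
V = -26 (V = -7 + (-15 - 4) = -7 - 19 = -26)
E(f, o) = -11 + f (E(f, o) = -3 + (-8 + f) = -11 + f)
E(V, -27)/(167 - 200) = (-11 - 26)/(167 - 200) = -37/(-33) = -37*(-1/33) = 37/33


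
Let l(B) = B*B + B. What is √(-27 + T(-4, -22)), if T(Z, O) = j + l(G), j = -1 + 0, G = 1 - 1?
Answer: 2*I*√7 ≈ 5.2915*I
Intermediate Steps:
G = 0
l(B) = B + B² (l(B) = B² + B = B + B²)
j = -1
T(Z, O) = -1 (T(Z, O) = -1 + 0*(1 + 0) = -1 + 0*1 = -1 + 0 = -1)
√(-27 + T(-4, -22)) = √(-27 - 1) = √(-28) = 2*I*√7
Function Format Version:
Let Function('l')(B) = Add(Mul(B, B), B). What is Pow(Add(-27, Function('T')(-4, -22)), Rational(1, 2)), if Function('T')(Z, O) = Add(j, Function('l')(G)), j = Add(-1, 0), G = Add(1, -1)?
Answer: Mul(2, I, Pow(7, Rational(1, 2))) ≈ Mul(5.2915, I)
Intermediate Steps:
G = 0
Function('l')(B) = Add(B, Pow(B, 2)) (Function('l')(B) = Add(Pow(B, 2), B) = Add(B, Pow(B, 2)))
j = -1
Function('T')(Z, O) = -1 (Function('T')(Z, O) = Add(-1, Mul(0, Add(1, 0))) = Add(-1, Mul(0, 1)) = Add(-1, 0) = -1)
Pow(Add(-27, Function('T')(-4, -22)), Rational(1, 2)) = Pow(Add(-27, -1), Rational(1, 2)) = Pow(-28, Rational(1, 2)) = Mul(2, I, Pow(7, Rational(1, 2)))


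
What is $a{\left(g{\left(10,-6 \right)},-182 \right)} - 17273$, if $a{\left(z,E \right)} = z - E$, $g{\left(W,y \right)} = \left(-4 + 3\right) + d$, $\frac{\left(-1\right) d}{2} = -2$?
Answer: $-17088$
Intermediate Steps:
$d = 4$ ($d = \left(-2\right) \left(-2\right) = 4$)
$g{\left(W,y \right)} = 3$ ($g{\left(W,y \right)} = \left(-4 + 3\right) + 4 = -1 + 4 = 3$)
$a{\left(g{\left(10,-6 \right)},-182 \right)} - 17273 = \left(3 - -182\right) - 17273 = \left(3 + 182\right) - 17273 = 185 - 17273 = -17088$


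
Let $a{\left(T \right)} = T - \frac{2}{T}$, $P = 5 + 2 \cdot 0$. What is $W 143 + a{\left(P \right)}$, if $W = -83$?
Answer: $- \frac{59322}{5} \approx -11864.0$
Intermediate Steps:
$P = 5$ ($P = 5 + 0 = 5$)
$a{\left(T \right)} = T - \frac{2}{T}$
$W 143 + a{\left(P \right)} = \left(-83\right) 143 + \left(5 - \frac{2}{5}\right) = -11869 + \left(5 - \frac{2}{5}\right) = -11869 + \frac{23}{5} = - \frac{59322}{5}$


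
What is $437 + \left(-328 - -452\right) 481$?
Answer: $60081$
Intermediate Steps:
$437 + \left(-328 - -452\right) 481 = 437 + \left(-328 + 452\right) 481 = 437 + 124 \cdot 481 = 437 + 59644 = 60081$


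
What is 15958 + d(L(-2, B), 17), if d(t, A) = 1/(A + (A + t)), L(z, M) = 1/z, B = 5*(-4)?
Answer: 1069188/67 ≈ 15958.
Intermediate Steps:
B = -20
d(t, A) = 1/(t + 2*A)
15958 + d(L(-2, B), 17) = 15958 + 1/(1/(-2) + 2*17) = 15958 + 1/(-½ + 34) = 15958 + 1/(67/2) = 15958 + 2/67 = 1069188/67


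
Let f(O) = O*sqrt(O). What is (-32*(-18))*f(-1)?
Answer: -576*I ≈ -576.0*I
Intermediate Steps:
f(O) = O**(3/2)
(-32*(-18))*f(-1) = (-32*(-18))*(-1)**(3/2) = 576*(-I) = -576*I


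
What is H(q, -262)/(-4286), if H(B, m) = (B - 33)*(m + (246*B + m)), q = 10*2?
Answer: 28574/2143 ≈ 13.334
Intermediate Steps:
q = 20
H(B, m) = (-33 + B)*(2*m + 246*B) (H(B, m) = (-33 + B)*(m + (m + 246*B)) = (-33 + B)*(2*m + 246*B))
H(q, -262)/(-4286) = (-8118*20 - 66*(-262) + 246*20² + 2*20*(-262))/(-4286) = (-162360 + 17292 + 246*400 - 10480)*(-1/4286) = (-162360 + 17292 + 98400 - 10480)*(-1/4286) = -57148*(-1/4286) = 28574/2143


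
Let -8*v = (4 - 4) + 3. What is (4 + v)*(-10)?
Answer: -145/4 ≈ -36.250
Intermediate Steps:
v = -3/8 (v = -((4 - 4) + 3)/8 = -(0 + 3)/8 = -⅛*3 = -3/8 ≈ -0.37500)
(4 + v)*(-10) = (4 - 3/8)*(-10) = (29/8)*(-10) = -145/4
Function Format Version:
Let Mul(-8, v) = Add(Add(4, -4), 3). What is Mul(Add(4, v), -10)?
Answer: Rational(-145, 4) ≈ -36.250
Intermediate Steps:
v = Rational(-3, 8) (v = Mul(Rational(-1, 8), Add(Add(4, -4), 3)) = Mul(Rational(-1, 8), Add(0, 3)) = Mul(Rational(-1, 8), 3) = Rational(-3, 8) ≈ -0.37500)
Mul(Add(4, v), -10) = Mul(Add(4, Rational(-3, 8)), -10) = Mul(Rational(29, 8), -10) = Rational(-145, 4)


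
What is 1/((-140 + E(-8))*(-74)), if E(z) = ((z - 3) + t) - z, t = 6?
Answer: 1/10138 ≈ 9.8639e-5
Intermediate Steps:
E(z) = 3 (E(z) = ((z - 3) + 6) - z = ((-3 + z) + 6) - z = (3 + z) - z = 3)
1/((-140 + E(-8))*(-74)) = 1/((-140 + 3)*(-74)) = 1/(-137*(-74)) = 1/10138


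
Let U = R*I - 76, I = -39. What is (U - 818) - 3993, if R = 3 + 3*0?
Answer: -5004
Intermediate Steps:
R = 3 (R = 3 + 0 = 3)
U = -193 (U = 3*(-39) - 76 = -117 - 76 = -193)
(U - 818) - 3993 = (-193 - 818) - 3993 = -1011 - 3993 = -5004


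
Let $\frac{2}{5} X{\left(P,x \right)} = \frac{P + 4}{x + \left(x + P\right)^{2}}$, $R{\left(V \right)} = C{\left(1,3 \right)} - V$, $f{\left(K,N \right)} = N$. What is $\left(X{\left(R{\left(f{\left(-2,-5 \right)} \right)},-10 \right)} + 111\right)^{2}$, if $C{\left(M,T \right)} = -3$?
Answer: $\frac{4012009}{324} \approx 12383.0$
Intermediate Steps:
$R{\left(V \right)} = -3 - V$
$X{\left(P,x \right)} = \frac{5 \left(4 + P\right)}{2 \left(x + \left(P + x\right)^{2}\right)}$ ($X{\left(P,x \right)} = \frac{5 \frac{P + 4}{x + \left(x + P\right)^{2}}}{2} = \frac{5 \frac{4 + P}{x + \left(P + x\right)^{2}}}{2} = \frac{5 \left(4 + P\right)}{2 \left(x + \left(P + x\right)^{2}\right)}$)
$\left(X{\left(R{\left(f{\left(-2,-5 \right)} \right)},-10 \right)} + 111\right)^{2} = \left(\frac{10 + \frac{5 \left(-3 - -5\right)}{2}}{-10 + \left(\left(-3 - -5\right) - 10\right)^{2}} + 111\right)^{2} = \left(\frac{10 + \frac{5 \left(-3 + 5\right)}{2}}{-10 + \left(\left(-3 + 5\right) - 10\right)^{2}} + 111\right)^{2} = \left(\frac{10 + \frac{5}{2} \cdot 2}{-10 + \left(2 - 10\right)^{2}} + 111\right)^{2} = \left(\frac{10 + 5}{-10 + \left(-8\right)^{2}} + 111\right)^{2} = \left(\frac{1}{-10 + 64} \cdot 15 + 111\right)^{2} = \left(\frac{1}{54} \cdot 15 + 111\right)^{2} = \left(\frac{5}{18} + 111\right)^{2} = \left(\frac{2003}{18}\right)^{2} = \frac{4012009}{324}$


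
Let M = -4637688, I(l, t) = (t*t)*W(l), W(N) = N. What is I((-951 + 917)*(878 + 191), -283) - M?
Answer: -2906277106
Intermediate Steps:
I(l, t) = l*t² (I(l, t) = (t*t)*l = t²*l = l*t²)
I((-951 + 917)*(878 + 191), -283) - M = ((-951 + 917)*(878 + 191))*(-283)² - 1*(-4637688) = -34*1069*80089 + 4637688 = -36346*80089 + 4637688 = -2910914794 + 4637688 = -2906277106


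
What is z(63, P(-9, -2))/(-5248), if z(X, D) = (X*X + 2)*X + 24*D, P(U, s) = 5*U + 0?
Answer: -249093/5248 ≈ -47.464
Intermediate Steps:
P(U, s) = 5*U
z(X, D) = 24*D + X*(2 + X²) (z(X, D) = (X² + 2)*X + 24*D = (2 + X²)*X + 24*D = X*(2 + X²) + 24*D = 24*D + X*(2 + X²))
z(63, P(-9, -2))/(-5248) = (63³ + 2*63 + 24*(5*(-9)))/(-5248) = (250047 + 126 + 24*(-45))*(-1/5248) = (250047 + 126 - 1080)*(-1/5248) = 249093*(-1/5248) = -249093/5248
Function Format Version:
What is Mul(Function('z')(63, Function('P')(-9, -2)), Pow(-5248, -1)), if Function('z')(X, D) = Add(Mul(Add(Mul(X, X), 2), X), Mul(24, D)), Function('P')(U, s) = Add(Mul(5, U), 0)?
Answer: Rational(-249093, 5248) ≈ -47.464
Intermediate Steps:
Function('P')(U, s) = Mul(5, U)
Function('z')(X, D) = Add(Mul(24, D), Mul(X, Add(2, Pow(X, 2)))) (Function('z')(X, D) = Add(Mul(Add(Pow(X, 2), 2), X), Mul(24, D)) = Add(Mul(Add(2, Pow(X, 2)), X), Mul(24, D)) = Add(Mul(X, Add(2, Pow(X, 2))), Mul(24, D)) = Add(Mul(24, D), Mul(X, Add(2, Pow(X, 2)))))
Mul(Function('z')(63, Function('P')(-9, -2)), Pow(-5248, -1)) = Mul(Add(Pow(63, 3), Mul(2, 63), Mul(24, Mul(5, -9))), Pow(-5248, -1)) = Mul(Add(250047, 126, Mul(24, -45)), Rational(-1, 5248)) = Mul(Add(250047, 126, -1080), Rational(-1, 5248)) = Mul(249093, Rational(-1, 5248)) = Rational(-249093, 5248)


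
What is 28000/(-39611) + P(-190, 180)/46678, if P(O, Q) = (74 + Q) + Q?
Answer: -644896413/924481129 ≈ -0.69758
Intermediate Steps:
P(O, Q) = 74 + 2*Q
28000/(-39611) + P(-190, 180)/46678 = 28000/(-39611) + (74 + 2*180)/46678 = 28000*(-1/39611) + (74 + 360)*(1/46678) = -28000/39611 + 434*(1/46678) = -28000/39611 + 217/23339 = -644896413/924481129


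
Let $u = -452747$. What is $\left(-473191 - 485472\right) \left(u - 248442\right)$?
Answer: $672203950307$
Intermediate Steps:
$\left(-473191 - 485472\right) \left(u - 248442\right) = \left(-473191 - 485472\right) \left(-452747 - 248442\right) = \left(-958663\right) \left(-701189\right) = 672203950307$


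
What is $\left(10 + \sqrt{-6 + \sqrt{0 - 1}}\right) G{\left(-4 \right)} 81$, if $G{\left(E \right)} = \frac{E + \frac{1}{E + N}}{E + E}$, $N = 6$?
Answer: $\frac{2835}{8} + \frac{567 \sqrt{-6 + i}}{16} \approx 361.58 + 87.103 i$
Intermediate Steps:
$G{\left(E \right)} = \frac{E + \frac{1}{6 + E}}{2 E}$ ($G{\left(E \right)} = \frac{E + \frac{1}{E + 6}}{E + E} = \frac{E + \frac{1}{6 + E}}{2 E}$)
$\left(10 + \sqrt{-6 + \sqrt{0 - 1}}\right) G{\left(-4 \right)} 81 = \left(10 + \sqrt{-6 + \sqrt{0 - 1}}\right) \frac{1 + \left(-4\right)^{2} + 6 \left(-4\right)}{2 \left(-4\right) \left(6 - 4\right)} 81 = \left(10 + \sqrt{-6 + \sqrt{-1}}\right) \frac{1}{2} \left(- \frac{1}{4}\right) \frac{1}{2} \left(1 + 16 - 24\right) 81 = \left(10 + \sqrt{-6 + i}\right) \frac{1}{2} \left(- \frac{1}{4}\right) \frac{1}{2} \left(-7\right) 81 = \left(10 + \sqrt{-6 + i}\right) \frac{7}{16} \cdot 81 = \left(\frac{35}{8} + \frac{7 \sqrt{-6 + i}}{16}\right) 81 = \frac{2835}{8} + \frac{567 \sqrt{-6 + i}}{16}$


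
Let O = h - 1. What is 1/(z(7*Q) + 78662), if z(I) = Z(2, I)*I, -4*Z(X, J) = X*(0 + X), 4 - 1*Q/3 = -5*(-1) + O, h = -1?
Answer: 1/78641 ≈ 1.2716e-5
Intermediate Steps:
O = -2 (O = -1 - 1 = -2)
Q = 3 (Q = 12 - 3*(-5*(-1) - 2) = 12 - 3*(5 - 2) = 12 - 3*3 = 12 - 9 = 3)
Z(X, J) = -X**2/4 (Z(X, J) = -X*(0 + X)/4 = -X*X/4 = -X**2/4)
z(I) = -I (z(I) = (-1/4*2**2)*I = (-1/4*4)*I = -I)
1/(z(7*Q) + 78662) = 1/(-7*3 + 78662) = 1/(-1*21 + 78662) = 1/(-21 + 78662) = 1/78641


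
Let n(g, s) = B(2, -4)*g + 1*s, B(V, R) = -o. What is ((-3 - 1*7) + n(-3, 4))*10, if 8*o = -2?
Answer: -135/2 ≈ -67.500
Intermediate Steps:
o = -1/4 (o = (1/8)*(-2) = -1/4 ≈ -0.25000)
B(V, R) = 1/4 (B(V, R) = -1*(-1/4) = 1/4)
n(g, s) = s + g/4 (n(g, s) = g/4 + 1*s = g/4 + s = s + g/4)
((-3 - 1*7) + n(-3, 4))*10 = ((-3 - 1*7) + (4 + (1/4)*(-3)))*10 = ((-3 - 7) + (4 - 3/4))*10 = (-10 + 13/4)*10 = -27/4*10 = -135/2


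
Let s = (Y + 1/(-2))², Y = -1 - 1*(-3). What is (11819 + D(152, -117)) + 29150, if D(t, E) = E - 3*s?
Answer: 163381/4 ≈ 40845.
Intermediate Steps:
Y = 2 (Y = -1 + 3 = 2)
s = 9/4 (s = (2 + 1/(-2))² = (2 - ½)² = (3/2)² = 9/4 ≈ 2.2500)
D(t, E) = -27/4 + E (D(t, E) = E - 3*9/4 = E - 27/4 = -27/4 + E)
(11819 + D(152, -117)) + 29150 = (11819 + (-27/4 - 117)) + 29150 = (11819 - 495/4) + 29150 = 46781/4 + 29150 = 163381/4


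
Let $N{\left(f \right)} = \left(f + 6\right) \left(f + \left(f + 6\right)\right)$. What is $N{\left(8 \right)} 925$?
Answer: $284900$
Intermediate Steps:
$N{\left(f \right)} = \left(6 + f\right) \left(6 + 2 f\right)$ ($N{\left(f \right)} = \left(6 + f\right) \left(f + \left(6 + f\right)\right) = \left(6 + f\right) \left(6 + 2 f\right)$)
$N{\left(8 \right)} 925 = \left(36 + 2 \cdot 8^{2} + 18 \cdot 8\right) 925 = \left(36 + 2 \cdot 64 + 144\right) 925 = \left(36 + 128 + 144\right) 925 = 308 \cdot 925 = 284900$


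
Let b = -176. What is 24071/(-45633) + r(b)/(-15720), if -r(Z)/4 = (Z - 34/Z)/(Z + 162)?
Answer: -5516191277/10521144480 ≈ -0.52430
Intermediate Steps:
r(Z) = -4*(Z - 34/Z)/(162 + Z) (r(Z) = -4*(Z - 34/Z)/(Z + 162) = -4*(Z - 34/Z)/(162 + Z))
24071/(-45633) + r(b)/(-15720) = 24071/(-45633) + (4*(34 - 1*(-176)²)/(-176*(162 - 176)))/(-15720) = 24071*(-1/45633) + (4*(-1/176)*(34 - 1*30976)/(-14))*(-1/15720) = -24071/45633 + (4*(-1/176)*(-1/14)*(34 - 30976))*(-1/15720) = -24071/45633 + (4*(-1/176)*(-1/14)*(-30942))*(-1/15720) = -24071/45633 - 15471/308*(-1/15720) = -24071/45633 + 5157/1613920 = -5516191277/10521144480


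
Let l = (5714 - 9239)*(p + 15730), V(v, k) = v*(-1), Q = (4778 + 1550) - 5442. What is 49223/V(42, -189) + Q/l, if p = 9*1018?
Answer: -8569519278/7312025 ≈ -1172.0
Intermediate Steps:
Q = 886 (Q = 6328 - 5442 = 886)
V(v, k) = -v
p = 9162
l = -87744300 (l = (5714 - 9239)*(9162 + 15730) = -3525*24892 = -87744300)
49223/V(42, -189) + Q/l = 49223/((-1*42)) + 886/(-87744300) = 49223/(-42) + 886*(-1/87744300) = 49223*(-1/42) - 443/43872150 = -49223/42 - 443/43872150 = -8569519278/7312025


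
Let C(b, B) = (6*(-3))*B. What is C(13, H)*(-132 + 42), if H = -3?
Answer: -4860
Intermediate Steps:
C(b, B) = -18*B
C(13, H)*(-132 + 42) = (-18*(-3))*(-132 + 42) = 54*(-90) = -4860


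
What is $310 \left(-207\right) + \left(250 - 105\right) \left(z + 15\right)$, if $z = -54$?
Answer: $-69825$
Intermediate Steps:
$310 \left(-207\right) + \left(250 - 105\right) \left(z + 15\right) = 310 \left(-207\right) + \left(250 - 105\right) \left(-54 + 15\right) = -64170 + 145 \left(-39\right) = -64170 - 5655 = -69825$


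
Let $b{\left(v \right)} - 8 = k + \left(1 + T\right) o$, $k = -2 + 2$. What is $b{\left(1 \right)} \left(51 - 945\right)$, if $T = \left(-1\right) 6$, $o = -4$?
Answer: $-25032$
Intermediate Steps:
$T = -6$
$k = 0$
$b{\left(v \right)} = 28$ ($b{\left(v \right)} = 8 + \left(0 + \left(1 - 6\right) \left(-4\right)\right) = 8 + \left(0 - -20\right) = 8 + \left(0 + 20\right) = 8 + 20 = 28$)
$b{\left(1 \right)} \left(51 - 945\right) = 28 \left(51 - 945\right) = 28 \left(-894\right) = -25032$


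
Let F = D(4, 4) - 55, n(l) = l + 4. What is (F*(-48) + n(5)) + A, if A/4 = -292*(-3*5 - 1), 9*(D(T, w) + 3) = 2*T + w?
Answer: 21417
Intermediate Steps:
n(l) = 4 + l
D(T, w) = -3 + w/9 + 2*T/9 (D(T, w) = -3 + (2*T + w)/9 = -3 + (w + 2*T)/9 = -3 + (w/9 + 2*T/9) = -3 + w/9 + 2*T/9)
F = -170/3 (F = (-3 + (1/9)*4 + (2/9)*4) - 55 = (-3 + 4/9 + 8/9) - 55 = -5/3 - 55 = -170/3 ≈ -56.667)
A = 18688 (A = 4*(-292*(-3*5 - 1)) = 4*(-292*(-15 - 1)) = 4*(-292*(-16)) = 4*4672 = 18688)
(F*(-48) + n(5)) + A = (-170/3*(-48) + (4 + 5)) + 18688 = (2720 + 9) + 18688 = 2729 + 18688 = 21417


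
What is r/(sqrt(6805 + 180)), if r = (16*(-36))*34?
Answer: -19584*sqrt(6985)/6985 ≈ -234.32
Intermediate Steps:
r = -19584 (r = -576*34 = -19584)
r/(sqrt(6805 + 180)) = -19584/sqrt(6805 + 180) = -19584*sqrt(6985)/6985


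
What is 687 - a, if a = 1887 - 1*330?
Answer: -870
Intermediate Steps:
a = 1557 (a = 1887 - 330 = 1557)
687 - a = 687 - 1*1557 = 687 - 1557 = -870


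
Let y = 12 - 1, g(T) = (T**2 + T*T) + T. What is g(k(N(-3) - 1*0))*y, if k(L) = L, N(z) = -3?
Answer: 165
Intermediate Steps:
g(T) = T + 2*T**2 (g(T) = (T**2 + T**2) + T = 2*T**2 + T = T + 2*T**2)
y = 11
g(k(N(-3) - 1*0))*y = ((-3 - 1*0)*(1 + 2*(-3 - 1*0)))*11 = ((-3 + 0)*(1 + 2*(-3 + 0)))*11 = -3*(1 + 2*(-3))*11 = -3*(1 - 6)*11 = -3*(-5)*11 = 15*11 = 165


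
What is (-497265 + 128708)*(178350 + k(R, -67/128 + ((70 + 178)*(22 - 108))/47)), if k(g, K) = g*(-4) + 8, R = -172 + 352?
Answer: -65469728366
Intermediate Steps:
R = 180
k(g, K) = 8 - 4*g (k(g, K) = -4*g + 8 = 8 - 4*g)
(-497265 + 128708)*(178350 + k(R, -67/128 + ((70 + 178)*(22 - 108))/47)) = (-497265 + 128708)*(178350 + (8 - 4*180)) = -368557*(178350 + (8 - 720)) = -368557*(178350 - 712) = -368557*177638 = -65469728366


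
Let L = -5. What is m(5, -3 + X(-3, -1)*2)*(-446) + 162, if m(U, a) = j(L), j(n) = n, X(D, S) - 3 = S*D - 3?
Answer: 2392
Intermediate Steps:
X(D, S) = D*S (X(D, S) = 3 + (S*D - 3) = 3 + (D*S - 3) = 3 + (-3 + D*S) = D*S)
m(U, a) = -5
m(5, -3 + X(-3, -1)*2)*(-446) + 162 = -5*(-446) + 162 = 2230 + 162 = 2392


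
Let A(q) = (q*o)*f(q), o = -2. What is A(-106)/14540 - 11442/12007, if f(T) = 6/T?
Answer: -41627691/43645445 ≈ -0.95377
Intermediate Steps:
A(q) = -12 (A(q) = (q*(-2))*(6/q) = (-2*q)*(6/q) = -12)
A(-106)/14540 - 11442/12007 = -12/14540 - 11442/12007 = -12*1/14540 - 11442*1/12007 = -3/3635 - 11442/12007 = -41627691/43645445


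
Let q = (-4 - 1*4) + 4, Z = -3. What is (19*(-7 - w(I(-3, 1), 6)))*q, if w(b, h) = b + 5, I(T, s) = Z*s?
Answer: 684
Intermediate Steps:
I(T, s) = -3*s
w(b, h) = 5 + b
q = -4 (q = (-4 - 4) + 4 = -8 + 4 = -4)
(19*(-7 - w(I(-3, 1), 6)))*q = (19*(-7 - (5 - 3*1)))*(-4) = (19*(-7 - (5 - 3)))*(-4) = (19*(-7 - 1*2))*(-4) = (19*(-7 - 2))*(-4) = (19*(-9))*(-4) = -171*(-4) = 684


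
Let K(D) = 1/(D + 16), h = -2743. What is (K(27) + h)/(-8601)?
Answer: 39316/123281 ≈ 0.31891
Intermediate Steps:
K(D) = 1/(16 + D)
(K(27) + h)/(-8601) = (1/(16 + 27) - 2743)/(-8601) = (1/43 - 2743)*(-1/8601) = -117948/43*(-1/8601) = 39316/123281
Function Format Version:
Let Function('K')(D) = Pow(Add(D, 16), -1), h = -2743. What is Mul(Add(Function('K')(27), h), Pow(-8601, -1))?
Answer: Rational(39316, 123281) ≈ 0.31891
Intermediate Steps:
Function('K')(D) = Pow(Add(16, D), -1)
Mul(Add(Function('K')(27), h), Pow(-8601, -1)) = Mul(Add(Pow(Add(16, 27), -1), -2743), Pow(-8601, -1)) = Mul(Add(Pow(43, -1), -2743), Rational(-1, 8601)) = Mul(Add(Rational(1, 43), -2743), Rational(-1, 8601)) = Mul(Rational(-117948, 43), Rational(-1, 8601)) = Rational(39316, 123281)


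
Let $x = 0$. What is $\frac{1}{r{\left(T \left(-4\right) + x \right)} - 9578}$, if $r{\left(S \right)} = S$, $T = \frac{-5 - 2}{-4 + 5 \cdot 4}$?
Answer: $- \frac{4}{38305} \approx -0.00010443$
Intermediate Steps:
$T = - \frac{7}{16}$ ($T = - \frac{7}{-4 + 20} = - \frac{7}{16} \approx -0.4375$)
$\frac{1}{r{\left(T \left(-4\right) + x \right)} - 9578} = \frac{1}{\left(\left(- \frac{7}{16}\right) \left(-4\right) + 0\right) - 9578} = \frac{1}{\left(\frac{7}{4} + 0\right) - 9578} = \frac{1}{\frac{7}{4} - 9578} = \frac{1}{- \frac{38305}{4}} = - \frac{4}{38305}$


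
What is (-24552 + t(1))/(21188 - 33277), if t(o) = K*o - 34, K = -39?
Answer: 24625/12089 ≈ 2.0370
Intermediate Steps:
t(o) = -34 - 39*o (t(o) = -39*o - 34 = -34 - 39*o)
(-24552 + t(1))/(21188 - 33277) = (-24552 + (-34 - 39*1))/(21188 - 33277) = (-24552 + (-34 - 39))/(-12089) = (-24552 - 73)*(-1/12089) = -24625*(-1/12089) = 24625/12089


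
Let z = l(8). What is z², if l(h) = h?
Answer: 64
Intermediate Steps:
z = 8
z² = 8² = 64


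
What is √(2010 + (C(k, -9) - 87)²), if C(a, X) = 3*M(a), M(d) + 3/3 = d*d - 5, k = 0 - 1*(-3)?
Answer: √8094 ≈ 89.967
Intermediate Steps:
k = 3 (k = 0 + 3 = 3)
M(d) = -6 + d² (M(d) = -1 + (d*d - 5) = -1 + (d² - 5) = -1 + (-5 + d²) = -6 + d²)
C(a, X) = -18 + 3*a² (C(a, X) = 3*(-6 + a²) = -18 + 3*a²)
√(2010 + (C(k, -9) - 87)²) = √(2010 + ((-18 + 3*3²) - 87)²) = √(2010 + ((-18 + 3*9) - 87)²) = √(2010 + ((-18 + 27) - 87)²) = √(2010 + (9 - 87)²) = √(2010 + (-78)²) = √(2010 + 6084) = √8094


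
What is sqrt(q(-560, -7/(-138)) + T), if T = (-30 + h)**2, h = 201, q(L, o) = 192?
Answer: sqrt(29433) ≈ 171.56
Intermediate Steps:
T = 29241 (T = (-30 + 201)**2 = 171**2 = 29241)
sqrt(q(-560, -7/(-138)) + T) = sqrt(192 + 29241) = sqrt(29433)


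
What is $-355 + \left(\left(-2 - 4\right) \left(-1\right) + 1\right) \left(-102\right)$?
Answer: $-1069$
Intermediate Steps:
$-355 + \left(\left(-2 - 4\right) \left(-1\right) + 1\right) \left(-102\right) = -355 + \left(\left(-6\right) \left(-1\right) + 1\right) \left(-102\right) = -355 + \left(6 + 1\right) \left(-102\right) = -355 + 7 \left(-102\right) = -355 - 714 = -1069$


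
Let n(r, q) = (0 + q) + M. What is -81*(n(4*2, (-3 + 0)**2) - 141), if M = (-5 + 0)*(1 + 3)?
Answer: 12312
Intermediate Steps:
M = -20 (M = -5*4 = -20)
n(r, q) = -20 + q (n(r, q) = (0 + q) - 20 = q - 20 = -20 + q)
-81*(n(4*2, (-3 + 0)**2) - 141) = -81*((-20 + (-3 + 0)**2) - 141) = -81*((-20 + (-3)**2) - 141) = -81*((-20 + 9) - 141) = -81*(-11 - 141) = -81*(-152) = 12312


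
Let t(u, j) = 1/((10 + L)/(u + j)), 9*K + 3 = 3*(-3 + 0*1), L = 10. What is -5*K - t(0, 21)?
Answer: 337/60 ≈ 5.6167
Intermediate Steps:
K = -4/3 (K = -⅓ + (3*(-3 + 0*1))/9 = -⅓ + (3*(-3 + 0))/9 = -⅓ + (3*(-3))/9 = -⅓ + (⅑)*(-9) = -⅓ - 1 = -4/3 ≈ -1.3333)
t(u, j) = j/20 + u/20 (t(u, j) = 1/((10 + 10)/(u + j)) = 1/(20/(j + u)) = j/20 + u/20)
-5*K - t(0, 21) = -5*(-4/3) - ((1/20)*21 + (1/20)*0) = 20/3 - (21/20 + 0) = 20/3 - 1*21/20 = 20/3 - 21/20 = 337/60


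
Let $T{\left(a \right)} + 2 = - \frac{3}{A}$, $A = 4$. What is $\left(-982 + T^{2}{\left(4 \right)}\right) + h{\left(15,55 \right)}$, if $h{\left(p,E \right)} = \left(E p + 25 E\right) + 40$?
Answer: $\frac{20249}{16} \approx 1265.6$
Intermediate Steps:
$h{\left(p,E \right)} = 40 + 25 E + E p$ ($h{\left(p,E \right)} = \left(25 E + E p\right) + 40 = 40 + 25 E + E p$)
$T{\left(a \right)} = - \frac{11}{4}$ ($T{\left(a \right)} = -2 - \frac{3}{4} = - \frac{11}{4}$)
$\left(-982 + T^{2}{\left(4 \right)}\right) + h{\left(15,55 \right)} = \left(-982 + \left(- \frac{11}{4}\right)^{2}\right) + \left(40 + 25 \cdot 55 + 55 \cdot 15\right) = \left(-982 + \frac{121}{16}\right) + \left(40 + 1375 + 825\right) = - \frac{15591}{16} + 2240 = \frac{20249}{16}$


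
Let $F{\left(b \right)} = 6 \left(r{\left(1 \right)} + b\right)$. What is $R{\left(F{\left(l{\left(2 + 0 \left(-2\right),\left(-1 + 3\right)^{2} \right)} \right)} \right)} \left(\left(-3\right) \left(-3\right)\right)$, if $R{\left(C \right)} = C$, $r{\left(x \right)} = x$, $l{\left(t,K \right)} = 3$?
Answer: $216$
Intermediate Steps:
$F{\left(b \right)} = 6 + 6 b$ ($F{\left(b \right)} = 6 \left(1 + b\right) = 6 + 6 b$)
$R{\left(F{\left(l{\left(2 + 0 \left(-2\right),\left(-1 + 3\right)^{2} \right)} \right)} \right)} \left(\left(-3\right) \left(-3\right)\right) = \left(6 + 6 \cdot 3\right) \left(\left(-3\right) \left(-3\right)\right) = \left(6 + 18\right) 9 = 24 \cdot 9 = 216$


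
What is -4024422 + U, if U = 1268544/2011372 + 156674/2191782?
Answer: -2217702100140855419/551061118113 ≈ -4.0244e+6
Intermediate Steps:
U = 386937700267/551061118113 (U = 1268544*(1/2011372) + 156674*(1/2191782) = 317136/502843 + 78337/1095891 = 386937700267/551061118113 ≈ 0.70217)
-4024422 + U = -4024422 + 386937700267/551061118113 = -2217702100140855419/551061118113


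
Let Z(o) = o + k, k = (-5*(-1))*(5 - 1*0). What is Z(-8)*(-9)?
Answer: -153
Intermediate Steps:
k = 25 (k = 5*(5 + 0) = 5*5 = 25)
Z(o) = 25 + o (Z(o) = o + 25 = 25 + o)
Z(-8)*(-9) = (25 - 8)*(-9) = 17*(-9) = -153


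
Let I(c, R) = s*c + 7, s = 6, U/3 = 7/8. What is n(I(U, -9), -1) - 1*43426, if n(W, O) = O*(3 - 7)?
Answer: -43422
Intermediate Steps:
U = 21/8 (U = 3*(7/8) = 21/8 ≈ 2.6250)
I(c, R) = 7 + 6*c (I(c, R) = 6*c + 7 = 7 + 6*c)
n(W, O) = -4*O (n(W, O) = O*(-4) = -4*O)
n(I(U, -9), -1) - 1*43426 = -4*(-1) - 1*43426 = 4 - 43426 = -43422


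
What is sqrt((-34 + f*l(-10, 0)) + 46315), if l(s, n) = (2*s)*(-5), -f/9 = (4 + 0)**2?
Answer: sqrt(31881) ≈ 178.55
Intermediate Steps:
f = -144 (f = -9*(4 + 0)**2 = -9*4**2 = -9*16 = -144)
l(s, n) = -10*s
sqrt((-34 + f*l(-10, 0)) + 46315) = sqrt((-34 - (-1440)*(-10)) + 46315) = sqrt((-34 - 144*100) + 46315) = sqrt((-34 - 14400) + 46315) = sqrt(-14434 + 46315) = sqrt(31881)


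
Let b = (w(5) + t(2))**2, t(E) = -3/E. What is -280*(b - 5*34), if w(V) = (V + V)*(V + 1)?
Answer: -910630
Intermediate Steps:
w(V) = 2*V*(1 + V) (w(V) = (2*V)*(1 + V) = 2*V*(1 + V))
b = 13689/4 (b = (2*5*(1 + 5) - 3/2)**2 = (2*5*6 - 3*1/2)**2 = (60 - 3/2)**2 = (117/2)**2 = 13689/4 ≈ 3422.3)
-280*(b - 5*34) = -280*(13689/4 - 5*34) = -280*(13689/4 - 170) = -280*13009/4 = -910630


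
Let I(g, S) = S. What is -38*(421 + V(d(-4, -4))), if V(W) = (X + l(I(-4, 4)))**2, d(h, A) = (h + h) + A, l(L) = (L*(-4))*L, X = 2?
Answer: -162070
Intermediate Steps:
l(L) = -4*L**2 (l(L) = (-4*L)*L = -4*L**2)
d(h, A) = A + 2*h (d(h, A) = 2*h + A = A + 2*h)
V(W) = 3844 (V(W) = (2 - 4*4**2)**2 = (2 - 4*16)**2 = (2 - 64)**2 = (-62)**2 = 3844)
-38*(421 + V(d(-4, -4))) = -38*(421 + 3844) = -38*4265 = -162070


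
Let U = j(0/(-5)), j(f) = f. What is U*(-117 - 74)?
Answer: 0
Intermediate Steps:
U = 0 (U = 0/(-5) = 0*(-1/5) = 0)
U*(-117 - 74) = 0*(-117 - 74) = 0*(-191) = 0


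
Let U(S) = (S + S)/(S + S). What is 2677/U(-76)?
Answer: 2677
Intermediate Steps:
U(S) = 1 (U(S) = (2*S)/((2*S)) = (2*S)*(1/(2*S)) = 1)
2677/U(-76) = 2677/1 = 2677*1 = 2677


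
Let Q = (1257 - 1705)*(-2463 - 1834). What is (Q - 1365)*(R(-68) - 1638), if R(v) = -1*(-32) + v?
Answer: -3220258734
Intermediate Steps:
R(v) = 32 + v
Q = 1925056 (Q = -448*(-4297) = 1925056)
(Q - 1365)*(R(-68) - 1638) = (1925056 - 1365)*((32 - 68) - 1638) = 1923691*(-36 - 1638) = 1923691*(-1674) = -3220258734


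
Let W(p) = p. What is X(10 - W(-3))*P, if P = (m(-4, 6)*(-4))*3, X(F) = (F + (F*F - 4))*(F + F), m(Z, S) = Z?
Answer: 222144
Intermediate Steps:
X(F) = 2*F*(-4 + F + F²) (X(F) = (F + (F² - 4))*(2*F) = (F + (-4 + F²))*(2*F) = (-4 + F + F²)*(2*F) = 2*F*(-4 + F + F²))
P = 48 (P = -4*(-4)*3 = 16*3 = 48)
X(10 - W(-3))*P = (2*(10 - 1*(-3))*(-4 + (10 - 1*(-3)) + (10 - 1*(-3))²))*48 = (2*(10 + 3)*(-4 + (10 + 3) + (10 + 3)²))*48 = (2*13*(-4 + 13 + 13²))*48 = (2*13*(-4 + 13 + 169))*48 = (2*13*178)*48 = 4628*48 = 222144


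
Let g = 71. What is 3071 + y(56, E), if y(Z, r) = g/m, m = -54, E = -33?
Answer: 165763/54 ≈ 3069.7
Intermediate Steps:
y(Z, r) = -71/54 (y(Z, r) = 71/(-54) = 71*(-1/54) = -71/54)
3071 + y(56, E) = 3071 - 71/54 = 165763/54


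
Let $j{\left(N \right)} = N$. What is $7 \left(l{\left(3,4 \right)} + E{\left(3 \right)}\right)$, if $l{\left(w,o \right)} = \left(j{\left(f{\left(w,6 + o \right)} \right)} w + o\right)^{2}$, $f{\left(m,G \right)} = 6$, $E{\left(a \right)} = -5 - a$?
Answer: $3332$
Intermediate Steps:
$l{\left(w,o \right)} = \left(o + 6 w\right)^{2}$ ($l{\left(w,o \right)} = \left(6 w + o\right)^{2} = \left(o + 6 w\right)^{2}$)
$7 \left(l{\left(3,4 \right)} + E{\left(3 \right)}\right) = 7 \left(\left(4 + 6 \cdot 3\right)^{2} - 8\right) = 7 \left(\left(4 + 18\right)^{2} - 8\right) = 7 \left(22^{2} - 8\right) = 7 \left(484 - 8\right) = 7 \cdot 476 = 3332$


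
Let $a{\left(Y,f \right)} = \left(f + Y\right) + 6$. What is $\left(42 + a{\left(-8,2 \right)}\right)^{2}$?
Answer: $1764$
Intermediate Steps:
$a{\left(Y,f \right)} = 6 + Y + f$ ($a{\left(Y,f \right)} = \left(Y + f\right) + 6 = 6 + Y + f$)
$\left(42 + a{\left(-8,2 \right)}\right)^{2} = \left(42 + \left(6 - 8 + 2\right)\right)^{2} = \left(42 + 0\right)^{2} = 42^{2} = 1764$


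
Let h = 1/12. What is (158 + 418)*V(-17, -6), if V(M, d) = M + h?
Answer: -9744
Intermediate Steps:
h = 1/12 ≈ 0.083333
V(M, d) = 1/12 + M (V(M, d) = M + 1/12 = 1/12 + M)
(158 + 418)*V(-17, -6) = (158 + 418)*(1/12 - 17) = 576*(-203/12) = -9744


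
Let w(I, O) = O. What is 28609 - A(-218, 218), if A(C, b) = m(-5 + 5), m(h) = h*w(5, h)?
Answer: 28609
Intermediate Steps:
m(h) = h**2 (m(h) = h*h = h**2)
A(C, b) = 0 (A(C, b) = (-5 + 5)**2 = 0**2 = 0)
28609 - A(-218, 218) = 28609 - 1*0 = 28609 + 0 = 28609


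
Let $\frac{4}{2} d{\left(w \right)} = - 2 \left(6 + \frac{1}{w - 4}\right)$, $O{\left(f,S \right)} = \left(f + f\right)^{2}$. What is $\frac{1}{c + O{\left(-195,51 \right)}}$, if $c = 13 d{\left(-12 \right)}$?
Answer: $\frac{16}{2432365} \approx 6.578 \cdot 10^{-6}$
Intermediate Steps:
$O{\left(f,S \right)} = 4 f^{2}$ ($O{\left(f,S \right)} = \left(2 f\right)^{2} = 4 f^{2}$)
$d{\left(w \right)} = -6 - \frac{1}{-4 + w}$ ($d{\left(w \right)} = \frac{\left(-2\right) \left(6 + \frac{1}{w - 4}\right)}{2} = \frac{\left(-2\right) \left(6 + \frac{1}{-4 + w}\right)}{2} = \frac{-12 - \frac{2}{-4 + w}}{2} = -6 - \frac{1}{-4 + w}$)
$c = - \frac{1235}{16}$ ($c = 13 \frac{23 - -72}{-4 - 12} = 13 \frac{23 + 72}{-16} = 13 \left(\left(- \frac{1}{16}\right) 95\right) = 13 \left(- \frac{95}{16}\right) = - \frac{1235}{16} \approx -77.188$)
$\frac{1}{c + O{\left(-195,51 \right)}} = \frac{1}{- \frac{1235}{16} + 4 \left(-195\right)^{2}} = \frac{1}{- \frac{1235}{16} + 4 \cdot 38025} = \frac{1}{- \frac{1235}{16} + 152100} = \frac{1}{\frac{2432365}{16}} = \frac{16}{2432365}$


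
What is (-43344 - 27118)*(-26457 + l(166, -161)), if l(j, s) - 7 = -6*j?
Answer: 1933900052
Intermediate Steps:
l(j, s) = 7 - 6*j
(-43344 - 27118)*(-26457 + l(166, -161)) = (-43344 - 27118)*(-26457 + (7 - 6*166)) = -70462*(-26457 + (7 - 996)) = -70462*(-26457 - 989) = -70462*(-27446) = 1933900052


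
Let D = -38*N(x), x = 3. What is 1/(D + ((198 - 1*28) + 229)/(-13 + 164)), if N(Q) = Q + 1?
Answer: -151/22553 ≈ -0.0066953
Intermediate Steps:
N(Q) = 1 + Q
D = -152 (D = -38*(1 + 3) = -38*4 = -152)
1/(D + ((198 - 1*28) + 229)/(-13 + 164)) = 1/(-152 + ((198 - 1*28) + 229)/(-13 + 164)) = 1/(-152 + ((198 - 28) + 229)/151) = 1/(-152 + (170 + 229)*(1/151)) = 1/(-152 + 399*(1/151)) = 1/(-152 + 399/151) = 1/(-22553/151) = -151/22553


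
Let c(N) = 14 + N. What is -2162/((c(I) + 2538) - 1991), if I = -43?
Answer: -1081/259 ≈ -4.1737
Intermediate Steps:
-2162/((c(I) + 2538) - 1991) = -2162/(((14 - 43) + 2538) - 1991) = -2162/((-29 + 2538) - 1991) = -2162/(2509 - 1991) = -2162/518 = -2162*1/518 = -1081/259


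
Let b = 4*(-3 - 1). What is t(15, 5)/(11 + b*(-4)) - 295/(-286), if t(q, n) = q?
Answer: 1761/1430 ≈ 1.2315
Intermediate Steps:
b = -16 (b = 4*(-4) = -16)
t(15, 5)/(11 + b*(-4)) - 295/(-286) = 15/(11 - 16*(-4)) - 295/(-286) = 15/(11 + 64) - 295*(-1/286) = 15/75 + 295/286 = 15*(1/75) + 295/286 = ⅕ + 295/286 = 1761/1430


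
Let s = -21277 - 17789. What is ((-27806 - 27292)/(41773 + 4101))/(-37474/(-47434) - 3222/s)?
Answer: -4254154790463/3090362471932 ≈ -1.3766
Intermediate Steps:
s = -39066
((-27806 - 27292)/(41773 + 4101))/(-37474/(-47434) - 3222/s) = ((-27806 - 27292)/(41773 + 4101))/(-37474/(-47434) - 3222/(-39066)) = (-55098/45874)/(-37474*(-1/47434) - 3222*(-1/39066)) = (-55098*1/45874)/(18737/23717 + 537/6511) = -27549/(22937*134732636/154421387) = -27549/22937*154421387/134732636 = -4254154790463/3090362471932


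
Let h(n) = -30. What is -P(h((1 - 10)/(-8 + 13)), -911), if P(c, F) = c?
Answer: 30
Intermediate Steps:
-P(h((1 - 10)/(-8 + 13)), -911) = -1*(-30) = 30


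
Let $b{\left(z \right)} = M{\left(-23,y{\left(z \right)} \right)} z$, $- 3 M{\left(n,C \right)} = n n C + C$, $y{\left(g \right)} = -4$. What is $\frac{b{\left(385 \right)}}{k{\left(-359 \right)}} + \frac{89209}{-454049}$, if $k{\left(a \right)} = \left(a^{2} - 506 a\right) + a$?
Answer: $\frac{35947915181}{52813163484} \approx 0.68066$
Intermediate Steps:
$k{\left(a \right)} = a^{2} - 505 a$
$M{\left(n,C \right)} = - \frac{C}{3} - \frac{C n^{2}}{3}$ ($M{\left(n,C \right)} = - \frac{n n C + C}{3} = - \frac{n^{2} C + C}{3} = - \frac{C n^{2} + C}{3} = - \frac{C + C n^{2}}{3} = - \frac{C}{3} - \frac{C n^{2}}{3}$)
$b{\left(z \right)} = \frac{2120 z}{3}$ ($b{\left(z \right)} = \left(- \frac{1}{3}\right) \left(-4\right) \left(1 + \left(-23\right)^{2}\right) z = \left(- \frac{1}{3}\right) \left(-4\right) \left(1 + 529\right) z = \left(- \frac{1}{3}\right) \left(-4\right) 530 z = \frac{2120 z}{3}$)
$\frac{b{\left(385 \right)}}{k{\left(-359 \right)}} + \frac{89209}{-454049} = \frac{\frac{2120}{3} \cdot 385}{\left(-359\right) \left(-505 - 359\right)} + \frac{89209}{-454049} = \frac{816200}{3 \left(\left(-359\right) \left(-864\right)\right)} + 89209 \left(- \frac{1}{454049}\right) = \frac{816200}{3 \cdot 310176} - \frac{89209}{454049} = \frac{816200}{3} \cdot \frac{1}{310176} - \frac{89209}{454049} = \frac{102025}{116316} - \frac{89209}{454049} = \frac{35947915181}{52813163484}$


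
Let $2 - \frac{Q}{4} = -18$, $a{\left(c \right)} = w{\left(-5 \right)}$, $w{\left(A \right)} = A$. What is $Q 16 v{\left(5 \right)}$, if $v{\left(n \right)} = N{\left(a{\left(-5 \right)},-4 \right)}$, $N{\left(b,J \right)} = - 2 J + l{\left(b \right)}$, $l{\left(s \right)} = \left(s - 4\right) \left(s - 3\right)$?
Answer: $102400$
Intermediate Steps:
$a{\left(c \right)} = -5$
$Q = 80$ ($Q = 8 - -72 = 8 + 72 = 80$)
$l{\left(s \right)} = \left(-4 + s\right) \left(-3 + s\right)$
$N{\left(b,J \right)} = 12 + b^{2} - 7 b - 2 J$ ($N{\left(b,J \right)} = - 2 J + \left(12 + b^{2} - 7 b\right) = 12 + b^{2} - 7 b - 2 J$)
$v{\left(n \right)} = 80$ ($v{\left(n \right)} = 12 + \left(-5\right)^{2} - -35 - -8 = 12 + 25 + 35 + 8 = 80$)
$Q 16 v{\left(5 \right)} = 80 \cdot 16 \cdot 80 = 1280 \cdot 80 = 102400$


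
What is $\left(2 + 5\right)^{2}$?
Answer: $49$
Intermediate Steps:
$\left(2 + 5\right)^{2} = 7^{2} = 49$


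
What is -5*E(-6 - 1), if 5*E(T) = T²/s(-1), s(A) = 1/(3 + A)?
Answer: -98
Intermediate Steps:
E(T) = 2*T²/5 (E(T) = (T²/(1/(3 - 1)))/5 = (T²/(1/2))/5 = (T²/(½))/5 = (2*T²)/5 = 2*T²/5)
-5*E(-6 - 1) = -2*(-6 - 1)² = -2*(-7)² = -2*49 = -5*98/5 = -98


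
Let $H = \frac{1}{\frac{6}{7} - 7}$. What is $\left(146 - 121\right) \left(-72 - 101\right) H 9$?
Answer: $\frac{272475}{43} \approx 6336.6$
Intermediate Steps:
$H = - \frac{7}{43}$ ($H = \frac{1}{6 \cdot \frac{1}{7} - 7} = \frac{1}{\frac{6}{7} - 7} = \frac{1}{- \frac{43}{7}} = - \frac{7}{43} \approx -0.16279$)
$\left(146 - 121\right) \left(-72 - 101\right) H 9 = \left(146 - 121\right) \left(-72 - 101\right) \left(\left(- \frac{7}{43}\right) 9\right) = 25 \left(-173\right) \left(- \frac{63}{43}\right) = \left(-4325\right) \left(- \frac{63}{43}\right) = \frac{272475}{43}$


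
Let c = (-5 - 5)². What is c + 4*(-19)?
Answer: 24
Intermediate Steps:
c = 100 (c = (-10)² = 100)
c + 4*(-19) = 100 + 4*(-19) = 100 - 76 = 24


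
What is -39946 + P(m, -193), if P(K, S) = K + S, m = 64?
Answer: -40075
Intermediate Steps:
-39946 + P(m, -193) = -39946 + (64 - 193) = -39946 - 129 = -40075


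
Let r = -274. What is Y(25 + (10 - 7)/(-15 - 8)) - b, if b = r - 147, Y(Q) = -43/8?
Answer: 3325/8 ≈ 415.63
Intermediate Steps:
Y(Q) = -43/8 (Y(Q) = -43*⅛ = -43/8)
b = -421 (b = -274 - 147 = -421)
Y(25 + (10 - 7)/(-15 - 8)) - b = -43/8 - 1*(-421) = -43/8 + 421 = 3325/8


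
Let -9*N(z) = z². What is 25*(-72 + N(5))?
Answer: -16825/9 ≈ -1869.4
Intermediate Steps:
N(z) = -z²/9
25*(-72 + N(5)) = 25*(-72 - ⅑*5²) = 25*(-72 - ⅑*25) = 25*(-72 - 25/9) = 25*(-673/9) = -16825/9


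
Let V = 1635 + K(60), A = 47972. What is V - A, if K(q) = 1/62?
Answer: -2872893/62 ≈ -46337.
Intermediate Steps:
K(q) = 1/62
V = 101371/62 (V = 1635 + 1/62 = 101371/62 ≈ 1635.0)
V - A = 101371/62 - 1*47972 = 101371/62 - 47972 = -2872893/62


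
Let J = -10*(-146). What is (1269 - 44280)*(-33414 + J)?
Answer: 1374373494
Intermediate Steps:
J = 1460
(1269 - 44280)*(-33414 + J) = (1269 - 44280)*(-33414 + 1460) = -43011*(-31954) = 1374373494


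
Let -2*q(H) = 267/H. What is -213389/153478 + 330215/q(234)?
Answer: -7906214083741/13659542 ≈ -5.7881e+5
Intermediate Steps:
q(H) = -267/(2*H)
-213389/153478 + 330215/q(234) = -213389/153478 + 330215/((-267/2/234)) = -213389*1/153478 + 330215/((-267/2*1/234)) = -213389/153478 + 330215/(-89/156) = -213389/153478 + 330215*(-156/89) = -213389/153478 - 51513540/89 = -7906214083741/13659542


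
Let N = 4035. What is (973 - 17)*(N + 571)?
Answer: 4403336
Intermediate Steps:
(973 - 17)*(N + 571) = (973 - 17)*(4035 + 571) = 956*4606 = 4403336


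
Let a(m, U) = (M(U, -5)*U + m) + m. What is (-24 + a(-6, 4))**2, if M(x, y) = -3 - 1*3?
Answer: 3600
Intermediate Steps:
M(x, y) = -6 (M(x, y) = -3 - 3 = -6)
a(m, U) = -6*U + 2*m (a(m, U) = (-6*U + m) + m = (m - 6*U) + m = -6*U + 2*m)
(-24 + a(-6, 4))**2 = (-24 + (-6*4 + 2*(-6)))**2 = (-24 + (-24 - 12))**2 = (-24 - 36)**2 = (-60)**2 = 3600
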